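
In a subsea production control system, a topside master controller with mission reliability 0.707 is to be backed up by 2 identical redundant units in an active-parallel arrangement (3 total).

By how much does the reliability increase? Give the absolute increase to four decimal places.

R_before = 0.707
R_after = 1 − (1 − 0.707)^3 = 0.9748
ΔR = 0.9748 − 0.707 = 0.2678

0.2678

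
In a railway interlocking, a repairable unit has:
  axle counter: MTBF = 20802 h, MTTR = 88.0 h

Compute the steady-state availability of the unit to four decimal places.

0.9958

A(axle counter) = MTBF/(MTBF+MTTR) = 20802/(20802+88.0) = 0.9958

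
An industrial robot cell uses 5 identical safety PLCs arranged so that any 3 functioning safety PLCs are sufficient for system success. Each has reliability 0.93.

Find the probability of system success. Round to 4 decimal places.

R = Σ_{i=3}^{5} C(5,i) p^i (1−p)^{5−i} with p = 0.93
C(5,3)·0.93^3·0.07^2 = 0.039413
C(5,4)·0.93^4·0.07^1 = 0.261818
C(5,5)·0.93^5·0.07^0 = 0.695688
Sum = 0.9969

0.9969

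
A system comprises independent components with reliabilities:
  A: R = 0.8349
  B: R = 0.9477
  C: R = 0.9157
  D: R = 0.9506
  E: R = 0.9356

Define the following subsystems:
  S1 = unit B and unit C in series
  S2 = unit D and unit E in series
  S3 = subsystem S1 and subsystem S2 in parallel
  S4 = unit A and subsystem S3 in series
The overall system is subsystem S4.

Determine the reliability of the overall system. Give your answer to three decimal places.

0.823

Series (B and C): 0.94770 × 0.91570 = 0.86781
Series (D and E): 0.95060 × 0.93560 = 0.88938
Parallel ([0.86781] and [0.88938]): 1 − (1 − 0.86781)(1 − 0.88938) = 0.98538
Series (A and [0.98538]): 0.83490 × 0.98538 = 0.823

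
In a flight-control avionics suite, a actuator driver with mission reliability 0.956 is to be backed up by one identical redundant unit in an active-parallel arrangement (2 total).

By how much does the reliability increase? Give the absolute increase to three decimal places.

0.042

R_before = 0.956
R_after = 1 − (1 − 0.956)^2 = 0.998
ΔR = 0.998 − 0.956 = 0.042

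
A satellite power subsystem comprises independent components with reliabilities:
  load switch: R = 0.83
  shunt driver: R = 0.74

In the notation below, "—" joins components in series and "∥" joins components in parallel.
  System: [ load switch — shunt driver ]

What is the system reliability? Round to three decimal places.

0.614

Series (load switch and shunt driver): 0.83000 × 0.74000 = 0.614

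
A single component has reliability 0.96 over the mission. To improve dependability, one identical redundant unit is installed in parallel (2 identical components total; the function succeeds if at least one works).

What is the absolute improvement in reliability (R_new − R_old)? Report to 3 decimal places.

R_before = 0.96
R_after = 1 − (1 − 0.96)^2 = 0.998
ΔR = 0.998 − 0.96 = 0.038

0.038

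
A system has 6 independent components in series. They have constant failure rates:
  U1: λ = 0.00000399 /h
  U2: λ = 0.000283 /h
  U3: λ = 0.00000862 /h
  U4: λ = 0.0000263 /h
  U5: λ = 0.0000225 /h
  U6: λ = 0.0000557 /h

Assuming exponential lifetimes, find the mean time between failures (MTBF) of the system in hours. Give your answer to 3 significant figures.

Series of exponential components: λ_sys = Σ λ_i
λ_sys = 0.00000399 + 0.000283 + 0.00000862 + 0.0000263 + 0.0000225 + 0.0000557 = 4.0011e-04 /h
MTBF = 1 / λ_sys = 2500 h

2500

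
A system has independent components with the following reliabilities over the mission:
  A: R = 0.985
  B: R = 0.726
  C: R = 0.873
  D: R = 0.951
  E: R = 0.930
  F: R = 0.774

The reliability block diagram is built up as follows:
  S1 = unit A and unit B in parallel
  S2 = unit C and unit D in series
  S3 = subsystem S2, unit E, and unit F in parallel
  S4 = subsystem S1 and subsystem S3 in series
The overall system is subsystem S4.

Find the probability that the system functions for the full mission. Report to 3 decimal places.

Parallel (A and B): 1 − (1 − 0.98500)(1 − 0.72600) = 0.99589
Series (C and D): 0.87300 × 0.95100 = 0.83022
Parallel ([0.83022], E, and F): 1 − (1 − 0.83022)(1 − 0.93000)(1 − 0.77400) = 0.99731
Series ([0.99589] and [0.99731]): 0.99589 × 0.99731 = 0.993

0.993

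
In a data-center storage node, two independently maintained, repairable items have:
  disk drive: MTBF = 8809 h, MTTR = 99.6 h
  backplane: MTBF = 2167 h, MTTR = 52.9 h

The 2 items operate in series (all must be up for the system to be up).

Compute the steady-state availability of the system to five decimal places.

A(disk drive) = MTBF/(MTBF+MTTR) = 8809/(8809+99.6) = 0.988820
A(backplane) = MTBF/(MTBF+MTTR) = 2167/(2167+52.9) = 0.976170
Series availability: 0.988820 × 0.976170 = 0.96526

0.96526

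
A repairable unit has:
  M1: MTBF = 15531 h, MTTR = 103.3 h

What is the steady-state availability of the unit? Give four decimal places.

0.9934

A(M1) = MTBF/(MTBF+MTTR) = 15531/(15531+103.3) = 0.9934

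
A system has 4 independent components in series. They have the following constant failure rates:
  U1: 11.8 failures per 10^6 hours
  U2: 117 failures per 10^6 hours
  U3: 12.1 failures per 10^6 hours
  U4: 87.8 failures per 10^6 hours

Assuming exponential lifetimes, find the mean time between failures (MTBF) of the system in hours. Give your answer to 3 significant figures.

4370

Series of exponential components: λ_sys = Σ λ_i
λ_sys = 0.0000118 + 0.000117 + 0.0000121 + 0.0000878 = 2.2870e-04 /h
MTBF = 1 / λ_sys = 4370 h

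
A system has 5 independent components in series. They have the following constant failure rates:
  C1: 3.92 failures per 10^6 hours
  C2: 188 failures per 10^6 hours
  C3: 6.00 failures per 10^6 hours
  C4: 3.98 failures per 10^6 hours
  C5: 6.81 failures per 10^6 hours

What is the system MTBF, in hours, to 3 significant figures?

4790

Series of exponential components: λ_sys = Σ λ_i
λ_sys = 0.00000392 + 0.000188 + 0.00000600 + 0.00000398 + 0.00000681 = 2.0871e-04 /h
MTBF = 1 / λ_sys = 4790 h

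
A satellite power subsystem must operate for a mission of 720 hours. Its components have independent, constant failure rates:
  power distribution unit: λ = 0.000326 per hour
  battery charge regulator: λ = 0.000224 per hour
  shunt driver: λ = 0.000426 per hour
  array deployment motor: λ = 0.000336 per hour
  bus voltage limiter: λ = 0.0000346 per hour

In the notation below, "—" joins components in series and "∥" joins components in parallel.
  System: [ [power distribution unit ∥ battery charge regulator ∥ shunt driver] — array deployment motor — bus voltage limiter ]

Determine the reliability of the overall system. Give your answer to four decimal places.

R(power distribution unit) = exp(−0.000326 × 720) = 0.790792
R(battery charge regulator) = exp(−0.000224 × 720) = 0.851054
R(shunt driver) = exp(−0.000426 × 720) = 0.735857
R(array deployment motor) = exp(−0.000336 × 720) = 0.785119
R(bus voltage limiter) = exp(−0.0000346 × 720) = 0.975396
Parallel (power distribution unit, battery charge regulator, and shunt driver): 1 − (1 − 0.790792)(1 − 0.851054)(1 − 0.735857) = 0.991769
Series ([0.991769], array deployment motor, and bus voltage limiter): 0.991769 × 0.785119 × 0.975396 = 0.7595

0.7595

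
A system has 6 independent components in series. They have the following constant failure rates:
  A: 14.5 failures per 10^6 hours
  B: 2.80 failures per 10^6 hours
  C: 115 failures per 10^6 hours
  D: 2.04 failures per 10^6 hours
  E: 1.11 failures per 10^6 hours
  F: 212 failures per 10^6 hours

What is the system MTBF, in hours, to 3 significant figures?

Series of exponential components: λ_sys = Σ λ_i
λ_sys = 0.0000145 + 0.00000280 + 0.000115 + 0.00000204 + 0.00000111 + 0.000212 = 3.4745e-04 /h
MTBF = 1 / λ_sys = 2880 h

2880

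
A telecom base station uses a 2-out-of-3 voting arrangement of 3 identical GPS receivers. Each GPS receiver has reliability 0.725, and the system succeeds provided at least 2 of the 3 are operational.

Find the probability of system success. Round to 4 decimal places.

R = Σ_{i=2}^{3} C(3,i) p^i (1−p)^{3−i} with p = 0.725
C(3,2)·0.725^2·0.275^1 = 0.433641
C(3,3)·0.725^3·0.275^0 = 0.381078
Sum = 0.8147

0.8147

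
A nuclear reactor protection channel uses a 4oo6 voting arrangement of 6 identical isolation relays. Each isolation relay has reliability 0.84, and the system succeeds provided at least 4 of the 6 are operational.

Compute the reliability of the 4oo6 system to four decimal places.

0.9440

R = Σ_{i=4}^{6} C(6,i) p^i (1−p)^{6−i} with p = 0.84
C(6,4)·0.84^4·0.16^2 = 0.191183
C(6,5)·0.84^5·0.16^1 = 0.401483
C(6,6)·0.84^6·0.16^0 = 0.351298
Sum = 0.9440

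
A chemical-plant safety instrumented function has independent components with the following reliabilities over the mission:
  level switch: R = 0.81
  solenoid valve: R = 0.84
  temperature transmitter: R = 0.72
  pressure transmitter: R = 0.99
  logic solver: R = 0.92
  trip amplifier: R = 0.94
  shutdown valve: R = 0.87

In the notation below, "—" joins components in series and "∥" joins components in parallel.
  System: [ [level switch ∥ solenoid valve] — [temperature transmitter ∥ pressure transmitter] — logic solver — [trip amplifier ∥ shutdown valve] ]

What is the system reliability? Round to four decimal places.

0.8826

Parallel (level switch and solenoid valve): 1 − (1 − 0.810000)(1 − 0.840000) = 0.969600
Parallel (temperature transmitter and pressure transmitter): 1 − (1 − 0.720000)(1 − 0.990000) = 0.997200
Parallel (trip amplifier and shutdown valve): 1 − (1 − 0.940000)(1 − 0.870000) = 0.992200
Series ([0.969600], [0.997200], logic solver, and [0.992200]): 0.969600 × 0.997200 × 0.920000 × 0.992200 = 0.8826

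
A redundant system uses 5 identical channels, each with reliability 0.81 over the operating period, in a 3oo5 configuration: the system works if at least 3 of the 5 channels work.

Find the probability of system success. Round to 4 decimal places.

R = Σ_{i=3}^{5} C(5,i) p^i (1−p)^{5−i} with p = 0.81
C(5,3)·0.81^3·0.19^2 = 0.191850
C(5,4)·0.81^4·0.19^1 = 0.408944
C(5,5)·0.81^5·0.19^0 = 0.348678
Sum = 0.9495

0.9495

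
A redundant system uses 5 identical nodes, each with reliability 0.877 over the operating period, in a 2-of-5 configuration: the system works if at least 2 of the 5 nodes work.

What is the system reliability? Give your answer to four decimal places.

0.9990

R = Σ_{i=2}^{5} C(5,i) p^i (1−p)^{5−i} with p = 0.877
C(5,2)·0.877^2·0.123^3 = 0.014312
C(5,3)·0.877^3·0.123^2 = 0.102049
C(5,4)·0.877^4·0.123^1 = 0.363809
C(5,5)·0.877^5·0.123^0 = 0.518798
Sum = 0.9990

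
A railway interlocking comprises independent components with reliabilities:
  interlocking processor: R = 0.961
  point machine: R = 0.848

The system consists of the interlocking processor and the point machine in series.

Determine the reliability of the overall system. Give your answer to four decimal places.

0.8149

Series (interlocking processor and point machine): 0.961000 × 0.848000 = 0.8149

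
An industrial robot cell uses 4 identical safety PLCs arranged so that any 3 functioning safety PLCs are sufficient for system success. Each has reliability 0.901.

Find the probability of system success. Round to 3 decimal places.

0.949

R = Σ_{i=3}^{4} C(4,i) p^i (1−p)^{4−i} with p = 0.901
C(4,3)·0.901^3·0.099^1 = 0.28965
C(4,4)·0.901^4·0.099^0 = 0.65902
Sum = 0.949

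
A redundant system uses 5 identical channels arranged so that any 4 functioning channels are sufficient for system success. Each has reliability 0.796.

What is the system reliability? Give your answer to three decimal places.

R = Σ_{i=4}^{5} C(5,i) p^i (1−p)^{5−i} with p = 0.796
C(5,4)·0.796^4·0.204^1 = 0.40950
C(5,5)·0.796^5·0.204^0 = 0.31957
Sum = 0.729

0.729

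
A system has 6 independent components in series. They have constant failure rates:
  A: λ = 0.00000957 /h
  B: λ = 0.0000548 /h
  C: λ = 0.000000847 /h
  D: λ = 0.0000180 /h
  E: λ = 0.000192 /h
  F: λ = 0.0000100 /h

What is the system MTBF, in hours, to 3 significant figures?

3510

Series of exponential components: λ_sys = Σ λ_i
λ_sys = 0.00000957 + 0.0000548 + 0.000000847 + 0.0000180 + 0.000192 + 0.0000100 = 2.8522e-04 /h
MTBF = 1 / λ_sys = 3510 h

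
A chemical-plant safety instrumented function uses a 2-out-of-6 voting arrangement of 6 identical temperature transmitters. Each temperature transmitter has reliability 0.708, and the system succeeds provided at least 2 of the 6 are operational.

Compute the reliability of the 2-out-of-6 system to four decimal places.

0.9904

R = Σ_{i=2}^{6} C(6,i) p^i (1−p)^{6−i} with p = 0.708
C(6,2)·0.708^2·0.292^4 = 0.054662
C(6,3)·0.708^3·0.292^3 = 0.176717
C(6,4)·0.708^4·0.292^2 = 0.321359
C(6,5)·0.708^5·0.292^1 = 0.311674
C(6,6)·0.708^6·0.292^0 = 0.125950
Sum = 0.9904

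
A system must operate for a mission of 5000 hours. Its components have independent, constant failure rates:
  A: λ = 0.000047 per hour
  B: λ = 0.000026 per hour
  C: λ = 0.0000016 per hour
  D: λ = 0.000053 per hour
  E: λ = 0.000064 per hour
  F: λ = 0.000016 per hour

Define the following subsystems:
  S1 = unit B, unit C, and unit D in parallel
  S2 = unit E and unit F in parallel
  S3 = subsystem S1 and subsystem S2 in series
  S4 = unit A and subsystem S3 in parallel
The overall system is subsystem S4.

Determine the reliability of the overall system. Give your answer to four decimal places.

0.9955

R(A) = exp(−0.000047 × 5000) = 0.790571
R(B) = exp(−0.000026 × 5000) = 0.878095
R(C) = exp(−0.0000016 × 5000) = 0.992032
R(D) = exp(−0.000053 × 5000) = 0.767206
R(E) = exp(−0.000064 × 5000) = 0.726149
R(F) = exp(−0.000016 × 5000) = 0.923116
Parallel (B, C, and D): 1 − (1 − 0.878095)(1 − 0.992032)(1 − 0.767206) = 0.999774
Parallel (E and F): 1 − (1 − 0.726149)(1 − 0.923116) = 0.978945
Series ([0.999774] and [0.978945]): 0.999774 × 0.978945 = 0.978724
Parallel (A and [0.978724]): 1 − (1 − 0.790571)(1 − 0.978724) = 0.9955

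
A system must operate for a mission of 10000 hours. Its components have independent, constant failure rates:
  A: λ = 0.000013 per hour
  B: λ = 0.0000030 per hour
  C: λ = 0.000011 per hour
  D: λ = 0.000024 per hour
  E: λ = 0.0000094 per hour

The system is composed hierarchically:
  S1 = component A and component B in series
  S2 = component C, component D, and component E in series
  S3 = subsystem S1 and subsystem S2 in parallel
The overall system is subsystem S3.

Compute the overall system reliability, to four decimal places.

0.9470

R(A) = exp(−0.000013 × 10000) = 0.878095
R(B) = exp(−0.0000030 × 10000) = 0.970446
R(C) = exp(−0.000011 × 10000) = 0.895834
R(D) = exp(−0.000024 × 10000) = 0.786628
R(E) = exp(−0.0000094 × 10000) = 0.910283
Series (A and B): 0.878095 × 0.970446 = 0.852144
Series (C, D, and E): 0.895834 × 0.786628 × 0.910283 = 0.641466
Parallel ([0.852144] and [0.641466]): 1 − (1 − 0.852144)(1 − 0.641466) = 0.9470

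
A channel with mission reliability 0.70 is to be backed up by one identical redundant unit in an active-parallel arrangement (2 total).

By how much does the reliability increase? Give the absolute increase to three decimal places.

R_before = 0.70
R_after = 1 − (1 − 0.70)^2 = 0.910
ΔR = 0.910 − 0.70 = 0.210

0.210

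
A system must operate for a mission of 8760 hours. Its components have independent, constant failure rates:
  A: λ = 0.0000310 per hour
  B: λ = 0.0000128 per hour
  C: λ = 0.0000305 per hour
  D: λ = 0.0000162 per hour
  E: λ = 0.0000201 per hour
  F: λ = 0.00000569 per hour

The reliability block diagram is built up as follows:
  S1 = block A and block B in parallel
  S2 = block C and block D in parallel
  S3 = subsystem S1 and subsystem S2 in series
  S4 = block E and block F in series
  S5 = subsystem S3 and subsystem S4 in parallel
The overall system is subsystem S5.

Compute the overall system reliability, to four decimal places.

0.9888

R(A) = exp(−0.0000310 × 8760) = 0.762190
R(B) = exp(−0.0000128 × 8760) = 0.893930
R(C) = exp(−0.0000305 × 8760) = 0.765535
R(D) = exp(−0.0000162 × 8760) = 0.867698
R(E) = exp(−0.0000201 × 8760) = 0.838554
R(F) = exp(−0.00000569 × 8760) = 0.951377
Parallel (A and B): 1 − (1 − 0.762190)(1 − 0.893930) = 0.974775
Parallel (C and D): 1 − (1 − 0.765535)(1 − 0.867698) = 0.968980
Series ([0.974775] and [0.968980]): 0.974775 × 0.968980 = 0.944537
Series (E and F): 0.838554 × 0.951377 = 0.797781
Parallel ([0.944537] and [0.797781]): 1 − (1 − 0.944537)(1 − 0.797781) = 0.9888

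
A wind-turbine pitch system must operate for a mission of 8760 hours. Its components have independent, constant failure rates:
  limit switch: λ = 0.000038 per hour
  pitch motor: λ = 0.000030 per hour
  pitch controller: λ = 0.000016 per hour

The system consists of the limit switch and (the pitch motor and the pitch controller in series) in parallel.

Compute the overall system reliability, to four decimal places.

R(limit switch) = exp(−0.000038 × 8760) = 0.716856
R(pitch motor) = exp(−0.000030 × 8760) = 0.768896
R(pitch controller) = exp(−0.000016 × 8760) = 0.869219
Series (pitch motor and pitch controller): 0.768896 × 0.869219 = 0.668339
Parallel (limit switch and [0.668339]): 1 − (1 − 0.716856)(1 − 0.668339) = 0.9061

0.9061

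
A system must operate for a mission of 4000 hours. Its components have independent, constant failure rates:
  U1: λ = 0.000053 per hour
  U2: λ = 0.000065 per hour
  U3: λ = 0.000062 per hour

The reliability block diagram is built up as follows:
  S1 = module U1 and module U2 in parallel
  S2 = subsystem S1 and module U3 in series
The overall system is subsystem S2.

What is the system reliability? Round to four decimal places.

0.7462

R(U1) = exp(−0.000053 × 4000) = 0.808965
R(U2) = exp(−0.000065 × 4000) = 0.771052
R(U3) = exp(−0.000062 × 4000) = 0.780360
Parallel (U1 and U2): 1 − (1 − 0.808965)(1 − 0.771052) = 0.956263
Series ([0.956263] and U3): 0.956263 × 0.780360 = 0.7462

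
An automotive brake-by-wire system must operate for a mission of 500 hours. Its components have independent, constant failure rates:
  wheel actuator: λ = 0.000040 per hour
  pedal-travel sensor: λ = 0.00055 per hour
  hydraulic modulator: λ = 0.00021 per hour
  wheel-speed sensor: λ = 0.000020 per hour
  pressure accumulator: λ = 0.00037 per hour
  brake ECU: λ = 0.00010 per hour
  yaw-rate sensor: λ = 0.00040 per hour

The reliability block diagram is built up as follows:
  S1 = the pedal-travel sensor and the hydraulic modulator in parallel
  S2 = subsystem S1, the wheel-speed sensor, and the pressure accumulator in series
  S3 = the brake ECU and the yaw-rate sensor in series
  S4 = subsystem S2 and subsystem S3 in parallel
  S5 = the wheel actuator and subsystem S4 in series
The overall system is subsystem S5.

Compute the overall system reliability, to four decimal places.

0.9375

R(wheel actuator) = exp(−0.000040 × 500) = 0.980199
R(pedal-travel sensor) = exp(−0.00055 × 500) = 0.759572
R(hydraulic modulator) = exp(−0.00021 × 500) = 0.900325
R(wheel-speed sensor) = exp(−0.000020 × 500) = 0.990050
R(pressure accumulator) = exp(−0.00037 × 500) = 0.831104
R(brake ECU) = exp(−0.00010 × 500) = 0.951229
R(yaw-rate sensor) = exp(−0.00040 × 500) = 0.818731
Parallel (pedal-travel sensor and hydraulic modulator): 1 − (1 − 0.759572)(1 − 0.900325) = 0.976035
Series ([0.976035], wheel-speed sensor, and pressure accumulator): 0.976035 × 0.990050 × 0.831104 = 0.803115
Series (brake ECU and yaw-rate sensor): 0.951229 × 0.818731 = 0.778801
Parallel ([0.803115] and [0.778801]): 1 − (1 − 0.803115)(1 − 0.778801) = 0.956449
Series (wheel actuator and [0.956449]): 0.980199 × 0.956449 = 0.9375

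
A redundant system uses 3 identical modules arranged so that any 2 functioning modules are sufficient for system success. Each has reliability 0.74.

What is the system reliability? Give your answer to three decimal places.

0.832

R = Σ_{i=2}^{3} C(3,i) p^i (1−p)^{3−i} with p = 0.74
C(3,2)·0.74^2·0.26^1 = 0.42713
C(3,3)·0.74^3·0.26^0 = 0.40522
Sum = 0.832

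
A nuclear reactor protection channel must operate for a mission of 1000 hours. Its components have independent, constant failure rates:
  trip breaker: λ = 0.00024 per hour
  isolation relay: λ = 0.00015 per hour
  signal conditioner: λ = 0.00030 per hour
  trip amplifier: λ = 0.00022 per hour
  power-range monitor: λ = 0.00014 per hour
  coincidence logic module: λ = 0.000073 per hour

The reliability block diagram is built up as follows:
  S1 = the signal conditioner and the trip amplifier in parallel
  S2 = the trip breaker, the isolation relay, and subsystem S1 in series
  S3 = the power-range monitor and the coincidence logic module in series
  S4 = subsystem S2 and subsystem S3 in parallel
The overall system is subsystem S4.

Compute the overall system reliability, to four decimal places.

R(trip breaker) = exp(−0.00024 × 1000) = 0.786628
R(isolation relay) = exp(−0.00015 × 1000) = 0.860708
R(signal conditioner) = exp(−0.00030 × 1000) = 0.740818
R(trip amplifier) = exp(−0.00022 × 1000) = 0.802519
R(power-range monitor) = exp(−0.00014 × 1000) = 0.869358
R(coincidence logic module) = exp(−0.000073 × 1000) = 0.929601
Parallel (signal conditioner and trip amplifier): 1 − (1 − 0.740818)(1 − 0.802519) = 0.948816
Series (trip breaker, isolation relay, and [0.948816]): 0.786628 × 0.860708 × 0.948816 = 0.642403
Series (power-range monitor and coincidence logic module): 0.869358 × 0.929601 = 0.808156
Parallel ([0.642403] and [0.808156]): 1 − (1 − 0.642403)(1 − 0.808156) = 0.9314

0.9314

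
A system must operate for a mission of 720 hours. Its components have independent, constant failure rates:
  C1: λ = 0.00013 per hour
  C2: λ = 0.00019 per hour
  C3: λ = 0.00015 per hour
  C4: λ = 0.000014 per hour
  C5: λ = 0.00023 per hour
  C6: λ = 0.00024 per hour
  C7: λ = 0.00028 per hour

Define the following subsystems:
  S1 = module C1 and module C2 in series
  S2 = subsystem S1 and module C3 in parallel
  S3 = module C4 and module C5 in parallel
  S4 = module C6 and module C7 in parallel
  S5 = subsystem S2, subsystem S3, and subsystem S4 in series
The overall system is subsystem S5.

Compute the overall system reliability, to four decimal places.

R(C1) = exp(−0.00013 × 720) = 0.910647
R(C2) = exp(−0.00019 × 720) = 0.872145
R(C3) = exp(−0.00015 × 720) = 0.897628
R(C4) = exp(−0.000014 × 720) = 0.989971
R(C5) = exp(−0.00023 × 720) = 0.847385
R(C6) = exp(−0.00024 × 720) = 0.841306
R(C7) = exp(−0.00028 × 720) = 0.817422
Series (C1 and C2): 0.910647 × 0.872145 = 0.794216
Parallel ([0.794216] and C3): 1 − (1 − 0.794216)(1 − 0.897628) = 0.978933
Parallel (C4 and C5): 1 − (1 − 0.989971)(1 − 0.847385) = 0.998469
Parallel (C6 and C7): 1 − (1 − 0.841306)(1 − 0.817422) = 0.971026
Series ([0.978933], [0.998469], and [0.971026]): 0.978933 × 0.998469 × 0.971026 = 0.9491

0.9491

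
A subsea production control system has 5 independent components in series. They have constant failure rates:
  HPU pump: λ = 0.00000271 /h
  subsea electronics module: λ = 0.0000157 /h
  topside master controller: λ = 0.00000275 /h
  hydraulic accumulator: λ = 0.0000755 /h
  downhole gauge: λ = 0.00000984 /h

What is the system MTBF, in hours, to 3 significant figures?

9390

Series of exponential components: λ_sys = Σ λ_i
λ_sys = 0.00000271 + 0.0000157 + 0.00000275 + 0.0000755 + 0.00000984 = 1.0650e-04 /h
MTBF = 1 / λ_sys = 9390 h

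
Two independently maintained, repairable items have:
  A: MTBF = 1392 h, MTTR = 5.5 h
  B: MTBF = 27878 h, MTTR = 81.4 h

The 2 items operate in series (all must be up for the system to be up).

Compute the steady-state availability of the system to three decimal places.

A(A) = MTBF/(MTBF+MTTR) = 1392/(1392+5.5) = 0.996064
A(B) = MTBF/(MTBF+MTTR) = 27878/(27878+81.4) = 0.997089
Series availability: 0.996064 × 0.997089 = 0.993

0.993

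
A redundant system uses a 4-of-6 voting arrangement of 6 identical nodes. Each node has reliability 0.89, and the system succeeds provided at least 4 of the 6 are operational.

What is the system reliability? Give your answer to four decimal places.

R = Σ_{i=4}^{6} C(6,i) p^i (1−p)^{6−i} with p = 0.89
C(6,4)·0.89^4·0.11^2 = 0.113877
C(6,5)·0.89^5·0.11^1 = 0.368548
C(6,6)·0.89^6·0.11^0 = 0.496981
Sum = 0.9794

0.9794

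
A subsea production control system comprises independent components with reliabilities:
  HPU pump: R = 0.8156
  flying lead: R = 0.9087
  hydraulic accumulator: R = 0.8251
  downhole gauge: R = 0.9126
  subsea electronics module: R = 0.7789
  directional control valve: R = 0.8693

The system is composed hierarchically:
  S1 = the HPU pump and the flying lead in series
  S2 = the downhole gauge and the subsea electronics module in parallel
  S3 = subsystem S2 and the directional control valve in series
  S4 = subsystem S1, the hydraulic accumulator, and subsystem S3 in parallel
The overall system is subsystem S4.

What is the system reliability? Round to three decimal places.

Series (HPU pump and flying lead): 0.81560 × 0.90870 = 0.74114
Parallel (downhole gauge and subsea electronics module): 1 − (1 − 0.91260)(1 − 0.77890) = 0.98068
Series ([0.98068] and directional control valve): 0.98068 × 0.86930 = 0.85251
Parallel ([0.74114], hydraulic accumulator, and [0.85251]): 1 − (1 − 0.74114)(1 − 0.82510)(1 − 0.85251) = 0.993

0.993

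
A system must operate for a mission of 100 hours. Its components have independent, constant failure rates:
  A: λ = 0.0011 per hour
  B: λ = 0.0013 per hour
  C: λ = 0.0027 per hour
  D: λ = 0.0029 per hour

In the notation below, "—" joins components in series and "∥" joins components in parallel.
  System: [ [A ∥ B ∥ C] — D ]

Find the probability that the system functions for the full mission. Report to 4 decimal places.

R(A) = exp(−0.0011 × 100) = 0.895834
R(B) = exp(−0.0013 × 100) = 0.878095
R(C) = exp(−0.0027 × 100) = 0.763379
R(D) = exp(−0.0029 × 100) = 0.748264
Parallel (A, B, and C): 1 − (1 − 0.895834)(1 − 0.878095)(1 − 0.763379) = 0.996995
Series ([0.996995] and D): 0.996995 × 0.748264 = 0.7460

0.7460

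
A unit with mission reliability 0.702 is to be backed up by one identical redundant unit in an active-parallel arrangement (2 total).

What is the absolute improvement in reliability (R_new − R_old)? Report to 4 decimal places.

R_before = 0.702
R_after = 1 − (1 − 0.702)^2 = 0.9112
ΔR = 0.9112 − 0.702 = 0.2092

0.2092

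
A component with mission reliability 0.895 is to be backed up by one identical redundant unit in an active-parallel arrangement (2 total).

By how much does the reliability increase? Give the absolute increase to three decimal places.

R_before = 0.895
R_after = 1 − (1 − 0.895)^2 = 0.989
ΔR = 0.989 − 0.895 = 0.094

0.094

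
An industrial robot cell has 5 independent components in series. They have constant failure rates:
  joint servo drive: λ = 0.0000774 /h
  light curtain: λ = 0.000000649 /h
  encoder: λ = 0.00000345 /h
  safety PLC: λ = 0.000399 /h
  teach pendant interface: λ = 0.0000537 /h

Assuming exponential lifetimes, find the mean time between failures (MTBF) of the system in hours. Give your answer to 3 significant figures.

Series of exponential components: λ_sys = Σ λ_i
λ_sys = 0.0000774 + 0.000000649 + 0.00000345 + 0.000399 + 0.0000537 = 5.3420e-04 /h
MTBF = 1 / λ_sys = 1870 h

1870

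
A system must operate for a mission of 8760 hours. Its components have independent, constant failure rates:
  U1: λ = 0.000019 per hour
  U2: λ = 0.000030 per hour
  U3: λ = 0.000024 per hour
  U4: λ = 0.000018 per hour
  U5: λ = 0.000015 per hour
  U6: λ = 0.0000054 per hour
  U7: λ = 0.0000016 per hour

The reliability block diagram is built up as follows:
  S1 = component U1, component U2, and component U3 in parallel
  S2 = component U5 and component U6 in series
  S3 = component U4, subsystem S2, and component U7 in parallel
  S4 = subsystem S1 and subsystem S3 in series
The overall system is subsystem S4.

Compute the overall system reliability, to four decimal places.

0.9930

R(U1) = exp(−0.000019 × 8760) = 0.846674
R(U2) = exp(−0.000030 × 8760) = 0.768896
R(U3) = exp(−0.000024 × 8760) = 0.810390
R(U4) = exp(−0.000018 × 8760) = 0.854123
R(U5) = exp(−0.000015 × 8760) = 0.876867
R(U6) = exp(−0.0000054 × 8760) = 0.953797
R(U7) = exp(−0.0000016 × 8760) = 0.986082
Parallel (U1, U2, and U3): 1 − (1 − 0.846674)(1 − 0.768896)(1 − 0.810390) = 0.993281
Series (U5 and U6): 0.876867 × 0.953797 = 0.836353
Parallel (U4, [0.836353], and U7): 1 − (1 − 0.854123)(1 − 0.836353)(1 − 0.986082) = 0.999668
Series ([0.993281] and [0.999668]): 0.993281 × 0.999668 = 0.9930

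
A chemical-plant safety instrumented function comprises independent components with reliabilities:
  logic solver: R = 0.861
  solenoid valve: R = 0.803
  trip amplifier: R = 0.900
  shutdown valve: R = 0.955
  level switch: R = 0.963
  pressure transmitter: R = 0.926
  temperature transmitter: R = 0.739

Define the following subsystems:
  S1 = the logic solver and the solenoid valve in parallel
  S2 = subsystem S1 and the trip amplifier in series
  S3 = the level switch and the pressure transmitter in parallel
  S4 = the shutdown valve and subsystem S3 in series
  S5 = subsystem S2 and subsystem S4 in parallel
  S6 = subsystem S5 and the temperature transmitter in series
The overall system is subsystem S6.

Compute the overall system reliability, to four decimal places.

0.7346

Parallel (logic solver and solenoid valve): 1 − (1 − 0.861000)(1 − 0.803000) = 0.972617
Series ([0.972617] and trip amplifier): 0.972617 × 0.900000 = 0.875355
Parallel (level switch and pressure transmitter): 1 − (1 − 0.963000)(1 − 0.926000) = 0.997262
Series (shutdown valve and [0.997262]): 0.955000 × 0.997262 = 0.952385
Parallel ([0.875355] and [0.952385]): 1 − (1 − 0.875355)(1 − 0.952385) = 0.994065
Series ([0.994065] and temperature transmitter): 0.994065 × 0.739000 = 0.7346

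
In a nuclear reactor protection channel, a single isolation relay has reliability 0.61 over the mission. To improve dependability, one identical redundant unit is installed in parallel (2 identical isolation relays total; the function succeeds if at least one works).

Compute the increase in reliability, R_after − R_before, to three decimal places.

0.238

R_before = 0.61
R_after = 1 − (1 − 0.61)^2 = 0.848
ΔR = 0.848 − 0.61 = 0.238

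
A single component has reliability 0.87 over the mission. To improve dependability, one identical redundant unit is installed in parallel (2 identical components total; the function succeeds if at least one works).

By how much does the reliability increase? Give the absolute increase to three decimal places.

R_before = 0.87
R_after = 1 − (1 − 0.87)^2 = 0.983
ΔR = 0.983 − 0.87 = 0.113

0.113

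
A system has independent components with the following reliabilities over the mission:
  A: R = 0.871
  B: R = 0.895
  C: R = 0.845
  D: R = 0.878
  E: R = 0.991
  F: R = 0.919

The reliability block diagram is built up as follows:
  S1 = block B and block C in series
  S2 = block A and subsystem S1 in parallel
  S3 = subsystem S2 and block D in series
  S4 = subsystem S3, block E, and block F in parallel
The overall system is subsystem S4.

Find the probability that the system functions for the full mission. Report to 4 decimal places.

0.9999

Series (B and C): 0.895000 × 0.845000 = 0.756275
Parallel (A and [0.756275]): 1 − (1 − 0.871000)(1 − 0.756275) = 0.968559
Series ([0.968559] and D): 0.968559 × 0.878000 = 0.850395
Parallel ([0.850395], E, and F): 1 − (1 − 0.850395)(1 − 0.991000)(1 − 0.919000) = 0.9999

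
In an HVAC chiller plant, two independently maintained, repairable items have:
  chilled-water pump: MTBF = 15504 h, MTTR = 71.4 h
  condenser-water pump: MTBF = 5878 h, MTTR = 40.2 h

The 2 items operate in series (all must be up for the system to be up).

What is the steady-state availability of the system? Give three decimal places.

A(chilled-water pump) = MTBF/(MTBF+MTTR) = 15504/(15504+71.4) = 0.995416
A(condenser-water pump) = MTBF/(MTBF+MTTR) = 5878/(5878+40.2) = 0.993207
Series availability: 0.995416 × 0.993207 = 0.989

0.989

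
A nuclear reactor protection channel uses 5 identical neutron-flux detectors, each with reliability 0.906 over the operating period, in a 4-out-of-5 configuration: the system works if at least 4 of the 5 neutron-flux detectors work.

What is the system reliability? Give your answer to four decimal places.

0.9271

R = Σ_{i=4}^{5} C(5,i) p^i (1−p)^{5−i} with p = 0.906
C(5,4)·0.906^4·0.094^1 = 0.316673
C(5,5)·0.906^5·0.094^0 = 0.610437
Sum = 0.9271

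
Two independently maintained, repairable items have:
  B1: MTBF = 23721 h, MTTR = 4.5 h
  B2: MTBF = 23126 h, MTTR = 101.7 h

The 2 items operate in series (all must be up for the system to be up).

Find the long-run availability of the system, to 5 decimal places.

A(B1) = MTBF/(MTBF+MTTR) = 23721/(23721+4.5) = 0.999810
A(B2) = MTBF/(MTBF+MTTR) = 23126/(23126+101.7) = 0.995622
Series availability: 0.999810 × 0.995622 = 0.99543

0.99543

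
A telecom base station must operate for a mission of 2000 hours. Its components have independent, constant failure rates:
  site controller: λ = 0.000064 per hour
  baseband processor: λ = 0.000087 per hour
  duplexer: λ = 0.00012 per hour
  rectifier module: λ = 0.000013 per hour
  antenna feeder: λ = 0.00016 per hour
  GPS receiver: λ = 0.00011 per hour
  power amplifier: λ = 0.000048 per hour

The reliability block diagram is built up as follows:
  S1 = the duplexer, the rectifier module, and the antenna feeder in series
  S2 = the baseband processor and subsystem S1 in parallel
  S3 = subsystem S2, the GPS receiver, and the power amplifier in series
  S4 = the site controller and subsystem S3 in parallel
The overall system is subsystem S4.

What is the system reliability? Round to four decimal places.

R(site controller) = exp(−0.000064 × 2000) = 0.879853
R(baseband processor) = exp(−0.000087 × 2000) = 0.840297
R(duplexer) = exp(−0.00012 × 2000) = 0.786628
R(rectifier module) = exp(−0.000013 × 2000) = 0.974335
R(antenna feeder) = exp(−0.00016 × 2000) = 0.726149
R(GPS receiver) = exp(−0.00011 × 2000) = 0.802519
R(power amplifier) = exp(−0.000048 × 2000) = 0.908464
Series (duplexer, rectifier module, and antenna feeder): 0.786628 × 0.974335 × 0.726149 = 0.556549
Parallel (baseband processor and [0.556549]): 1 − (1 − 0.840297)(1 − 0.556549) = 0.929180
Series ([0.929180], GPS receiver, and power amplifier): 0.929180 × 0.802519 × 0.908464 = 0.677428
Parallel (site controller and [0.677428]): 1 − (1 − 0.879853)(1 − 0.677428) = 0.9612

0.9612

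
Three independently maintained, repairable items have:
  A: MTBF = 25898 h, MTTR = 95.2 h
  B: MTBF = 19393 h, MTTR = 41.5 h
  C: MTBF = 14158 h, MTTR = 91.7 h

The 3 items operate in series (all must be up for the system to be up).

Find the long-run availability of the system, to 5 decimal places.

0.98781

A(A) = MTBF/(MTBF+MTTR) = 25898/(25898+95.2) = 0.996338
A(B) = MTBF/(MTBF+MTTR) = 19393/(19393+41.5) = 0.997865
A(C) = MTBF/(MTBF+MTTR) = 14158/(14158+91.7) = 0.993565
Series availability: 0.996338 × 0.997865 × 0.993565 = 0.98781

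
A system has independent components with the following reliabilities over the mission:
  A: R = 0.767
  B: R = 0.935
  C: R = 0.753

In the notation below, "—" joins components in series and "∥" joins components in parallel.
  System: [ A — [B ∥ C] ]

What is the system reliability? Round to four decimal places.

Parallel (B and C): 1 − (1 − 0.935000)(1 − 0.753000) = 0.983945
Series (A and [0.983945]): 0.767000 × 0.983945 = 0.7547

0.7547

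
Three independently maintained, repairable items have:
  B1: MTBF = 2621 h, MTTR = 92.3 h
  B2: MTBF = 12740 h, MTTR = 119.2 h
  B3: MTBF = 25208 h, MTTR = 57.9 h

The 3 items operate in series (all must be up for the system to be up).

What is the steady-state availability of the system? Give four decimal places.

0.9548

A(B1) = MTBF/(MTBF+MTTR) = 2621/(2621+92.3) = 0.965982
A(B2) = MTBF/(MTBF+MTTR) = 12740/(12740+119.2) = 0.990730
A(B3) = MTBF/(MTBF+MTTR) = 25208/(25208+57.9) = 0.997708
Series availability: 0.965982 × 0.990730 × 0.997708 = 0.9548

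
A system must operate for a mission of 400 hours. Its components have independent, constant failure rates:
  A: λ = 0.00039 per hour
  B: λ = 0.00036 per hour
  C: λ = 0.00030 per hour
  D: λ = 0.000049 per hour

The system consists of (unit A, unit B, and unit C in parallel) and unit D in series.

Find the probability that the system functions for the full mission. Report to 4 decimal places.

0.9784

R(A) = exp(−0.00039 × 400) = 0.855559
R(B) = exp(−0.00036 × 400) = 0.865888
R(C) = exp(−0.00030 × 400) = 0.886920
R(D) = exp(−0.000049 × 400) = 0.980591
Parallel (A, B, and C): 1 − (1 − 0.855559)(1 − 0.865888)(1 − 0.886920) = 0.997809
Series ([0.997809] and D): 0.997809 × 0.980591 = 0.9784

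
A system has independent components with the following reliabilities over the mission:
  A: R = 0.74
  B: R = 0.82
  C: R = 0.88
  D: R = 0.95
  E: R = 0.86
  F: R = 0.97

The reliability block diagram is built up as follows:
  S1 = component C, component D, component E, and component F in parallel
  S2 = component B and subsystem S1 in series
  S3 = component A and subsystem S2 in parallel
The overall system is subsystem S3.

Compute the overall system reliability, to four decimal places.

Parallel (C, D, E, and F): 1 − (1 − 0.880000)(1 − 0.950000)(1 − 0.860000)(1 − 0.970000) = 0.999975
Series (B and [0.999975]): 0.820000 × 0.999975 = 0.819980
Parallel (A and [0.819980]): 1 − (1 − 0.740000)(1 − 0.819980) = 0.9532

0.9532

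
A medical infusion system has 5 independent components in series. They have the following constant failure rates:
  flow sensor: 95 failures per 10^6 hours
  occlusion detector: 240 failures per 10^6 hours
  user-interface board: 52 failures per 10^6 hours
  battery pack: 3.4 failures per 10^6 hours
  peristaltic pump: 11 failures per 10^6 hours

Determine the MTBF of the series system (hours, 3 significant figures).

Series of exponential components: λ_sys = Σ λ_i
λ_sys = 0.000095 + 0.00024 + 0.000052 + 0.0000034 + 0.000011 = 4.0140e-04 /h
MTBF = 1 / λ_sys = 2490 h

2490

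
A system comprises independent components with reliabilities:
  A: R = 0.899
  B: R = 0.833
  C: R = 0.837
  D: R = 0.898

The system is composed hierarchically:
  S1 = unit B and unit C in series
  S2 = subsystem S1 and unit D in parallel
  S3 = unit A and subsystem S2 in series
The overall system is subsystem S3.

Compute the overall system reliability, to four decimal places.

Series (B and C): 0.833000 × 0.837000 = 0.697221
Parallel ([0.697221] and D): 1 − (1 − 0.697221)(1 − 0.898000) = 0.969117
Series (A and [0.969117]): 0.899000 × 0.969117 = 0.8712

0.8712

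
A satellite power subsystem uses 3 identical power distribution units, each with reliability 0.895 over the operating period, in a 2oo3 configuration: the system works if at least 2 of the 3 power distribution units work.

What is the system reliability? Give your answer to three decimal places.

0.969

R = Σ_{i=2}^{3} C(3,i) p^i (1−p)^{3−i} with p = 0.895
C(3,2)·0.895^2·0.105^1 = 0.25232
C(3,3)·0.895^3·0.105^0 = 0.71692
Sum = 0.969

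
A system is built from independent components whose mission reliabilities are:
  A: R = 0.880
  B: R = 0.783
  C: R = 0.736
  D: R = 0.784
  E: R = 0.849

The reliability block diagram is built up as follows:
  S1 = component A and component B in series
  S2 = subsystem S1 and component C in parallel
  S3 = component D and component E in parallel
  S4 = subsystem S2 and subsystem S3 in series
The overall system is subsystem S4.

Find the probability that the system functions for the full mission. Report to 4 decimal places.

0.8880

Series (A and B): 0.880000 × 0.783000 = 0.689040
Parallel ([0.689040] and C): 1 − (1 − 0.689040)(1 − 0.736000) = 0.917907
Parallel (D and E): 1 − (1 − 0.784000)(1 − 0.849000) = 0.967384
Series ([0.917907] and [0.967384]): 0.917907 × 0.967384 = 0.8880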